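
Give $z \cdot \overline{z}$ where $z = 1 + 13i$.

z * conjugate(z) = |z|^2 = a^2 + b^2
= 1^2 + 13^2 = 170


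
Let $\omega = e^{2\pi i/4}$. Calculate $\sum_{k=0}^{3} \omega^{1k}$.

Let ζ = ω^1 = e^(2πi·1/4). Since 4 ∤ 1, ζ ≠ 1.
Sum = Σ_{k=0}^{3} ζ^k = (ζ^4 - 1)/(ζ - 1) = (ω^{1·4} - 1)/(ζ - 1) = (1 - 1)/(ζ - 1) = 0


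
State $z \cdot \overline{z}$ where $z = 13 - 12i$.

z * conjugate(z) = |z|^2 = a^2 + b^2
= 13^2 + (-12)^2 = 313


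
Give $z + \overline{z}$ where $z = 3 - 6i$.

z + conjugate(z) = (a + bi) + (a - bi) = 2a
= 2 * 3 = 6


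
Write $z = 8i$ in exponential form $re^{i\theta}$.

r = |z| = sqrt((0)^2 + (8)^2) = sqrt(0 + 64) = sqrt(64) = 8
a = 0 and b > 0, so z lies on the positive imaginary axis: θ = 90° = π/2
z = 8e^(i*π/2)


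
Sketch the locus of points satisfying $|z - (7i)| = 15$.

|z - z0| = r describes a circle centered at z0 with radius r
Here z0 = 7i and r = 15
Locus: Circle centered at (0, 7) with radius 15


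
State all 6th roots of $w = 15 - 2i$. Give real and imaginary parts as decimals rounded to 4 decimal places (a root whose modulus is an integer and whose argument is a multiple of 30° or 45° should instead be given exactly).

|w| = sqrt(229) ≈ 15.132746, arg(w) ≈ 352.405357°
Root modulus = sqrt(229)^(1/6) ≈ 1.572726
Root arguments: θ_k = (arg(w) + 360°k)/6 for k = 0, 1, ..., 5
Compute each root as (root modulus)(cos θ_k + i sin θ_k) using full-precision intermediates, then round to 4 decimal places.
Roots: 0.8163 + 1.3443i, -0.7561 + 1.3791i, -1.5723 + 0.0347i, -0.8163 - 1.3443i, 0.7561 - 1.3791i, 1.5723 - 0.0347i


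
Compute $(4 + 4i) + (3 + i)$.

(4 + 3) + (4 + 1)i = 7 + 5i


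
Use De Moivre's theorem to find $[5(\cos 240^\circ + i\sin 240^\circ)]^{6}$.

By De Moivre: z^n = r^n(cos(nθ) + i sin(nθ))
= 5^6(cos(6*240°) + i sin(6*240°))
= 15625(cos 0° + i sin 0°)
= 15625


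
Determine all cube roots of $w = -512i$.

|w| = 512, arg(w) = 270°
Root modulus = 512^(1/3) = 8
Root arguments: θ_k = (270° + 360°k)/3 for k = 0, 1, ..., 2
Roots: 8i, -4*sqrt(3) - 4i, 4*sqrt(3) - 4i


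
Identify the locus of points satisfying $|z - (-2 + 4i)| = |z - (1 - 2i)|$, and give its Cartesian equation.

|z - z1| = |z - z2| means z is equidistant from z1 and z2,
i.e. the perpendicular bisector of the segment from (-2, 4) to (1, -2) (midpoint (-1/2, 1)).
With z = x + yi, square both sides:
(x - (-2))^2 + (y - 4)^2 = (x - 1)^2 + (y - (-2))^2
The x^2 and y^2 terms cancel: 6x + (-12)y = 5 - 20 = -15
Simplify: 2x - 4y = -5
Locus: Perpendicular bisector of the segment from (-2, 4) to (1, -2): the line 2x - 4y = -5


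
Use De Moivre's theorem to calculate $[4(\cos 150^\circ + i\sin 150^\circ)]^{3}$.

By De Moivre: z^n = r^n(cos(nθ) + i sin(nθ))
= 4^3(cos(3*150°) + i sin(3*150°))
= 64(cos 90° + i sin 90°)
= 64i


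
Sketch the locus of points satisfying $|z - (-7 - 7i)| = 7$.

|z - z0| = r describes a circle centered at z0 with radius r
Here z0 = -7 - 7i and r = 7
Locus: Circle centered at (-7, -7) with radius 7


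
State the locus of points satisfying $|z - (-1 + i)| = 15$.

|z - z0| = r describes a circle centered at z0 with radius r
Here z0 = -1 + i and r = 15
Locus: Circle centered at (-1, 1) with radius 15


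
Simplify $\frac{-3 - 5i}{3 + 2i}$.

Multiply numerator and denominator by conjugate (3 - 2i):
= (-3 - 5i)(3 - 2i) / (3^2 + 2^2)
= (-19 - 9i) / 13
= -19/13 - (9/13)i


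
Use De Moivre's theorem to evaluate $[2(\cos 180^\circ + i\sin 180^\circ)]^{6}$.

By De Moivre: z^n = r^n(cos(nθ) + i sin(nθ))
= 2^6(cos(6*180°) + i sin(6*180°))
= 64(cos 0° + i sin 0°)
= 64


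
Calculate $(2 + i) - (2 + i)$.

(2 - 2) + (1 - 1)i = 0


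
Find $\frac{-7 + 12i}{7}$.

Divisor is real, so divide each part by 7:
= -1 + (12/7)i


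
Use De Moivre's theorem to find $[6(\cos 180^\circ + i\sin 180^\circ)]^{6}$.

By De Moivre: z^n = r^n(cos(nθ) + i sin(nθ))
= 6^6(cos(6*180°) + i sin(6*180°))
= 46656(cos 0° + i sin 0°)
= 46656


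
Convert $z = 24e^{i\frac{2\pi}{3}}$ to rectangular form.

a = r cos θ = 24 * -1/2 = -12
b = r sin θ = 24 * sqrt(3)/2 = 12*sqrt(3)
z = -12 + 12*sqrt(3)i


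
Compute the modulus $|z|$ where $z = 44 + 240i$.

|z| = sqrt(a^2 + b^2) = sqrt(44^2 + 240^2) = sqrt(59536) = 244


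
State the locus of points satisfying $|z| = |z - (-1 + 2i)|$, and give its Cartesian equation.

|z - z1| = |z - z2| means z is equidistant from z1 and z2,
i.e. the perpendicular bisector of the segment from (0, 0) to (-1, 2) (midpoint (-1/2, 1)).
With z = x + yi, square both sides:
(x - 0)^2 + (y - 0)^2 = (x - (-1))^2 + (y - 2)^2
The x^2 and y^2 terms cancel: -2x + 4y = 5 - 0 = 5
Simplify: 2x - 4y = -5
Locus: Perpendicular bisector of the segment from (0, 0) to (-1, 2): the line 2x - 4y = -5


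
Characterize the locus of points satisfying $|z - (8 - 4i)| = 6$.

|z - z0| = r describes a circle centered at z0 with radius r
Here z0 = 8 - 4i and r = 6
Locus: Circle centered at (8, -4) with radius 6


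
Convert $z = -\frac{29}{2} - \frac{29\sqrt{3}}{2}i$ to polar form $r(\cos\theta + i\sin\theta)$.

r = |z| = sqrt(a^2 + b^2) = sqrt((-29/2)^2 + (-29*sqrt(3)/2)^2) = sqrt(841/4 + 2523/4) = sqrt(841) = 29
θ = arctan(b/a) = arctan(-25.1147/-14.5) (quadrant-adjusted) = 240°
z = 29(cos 240° + i sin 240°)


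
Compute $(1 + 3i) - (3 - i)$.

(1 - 3) + (3 - (-1))i = -2 + 4i


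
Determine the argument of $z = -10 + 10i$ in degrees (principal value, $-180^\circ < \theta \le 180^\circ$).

θ = arctan(b/a) = arctan(10/-10) (quadrant-adjusted) = 135°


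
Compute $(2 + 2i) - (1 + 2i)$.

(2 - 1) + (2 - 2)i = 1


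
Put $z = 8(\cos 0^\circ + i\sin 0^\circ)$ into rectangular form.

a = r cos θ = 8 * 1 = 8
b = r sin θ = 8 * 0 = 0
z = 8


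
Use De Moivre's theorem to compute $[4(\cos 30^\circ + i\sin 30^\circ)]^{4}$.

By De Moivre: z^n = r^n(cos(nθ) + i sin(nθ))
= 4^4(cos(4*30°) + i sin(4*30°))
= 256(cos 120° + i sin 120°)
= -128 + 128*sqrt(3)i


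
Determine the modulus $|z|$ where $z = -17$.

|z| = sqrt(a^2 + b^2) = sqrt((-17)^2 + 0^2) = sqrt(289) = 17


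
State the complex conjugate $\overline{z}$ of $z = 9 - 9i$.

If z = a + bi, then conjugate(z) = a - bi
conjugate(9 - 9i) = 9 + 9i


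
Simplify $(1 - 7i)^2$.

(a + bi)^2 = a^2 - b^2 + 2abi
= 1^2 - (-7)^2 + 2*1*(-7)i
= -48 - 14i


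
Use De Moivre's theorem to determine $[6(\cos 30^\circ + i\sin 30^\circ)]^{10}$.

By De Moivre: z^n = r^n(cos(nθ) + i sin(nθ))
= 6^10(cos(10*30°) + i sin(10*30°))
= 60466176(cos 300° + i sin 300°)
= 30233088 - 30233088*sqrt(3)i


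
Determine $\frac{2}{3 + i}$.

Multiply numerator and denominator by conjugate (3 - i):
= (2)(3 - i) / (3^2 + 1^2)
= (6 - 2i) / 10
Divide through by 2: (3 - i) / 5
= 3/5 - (1/5)i


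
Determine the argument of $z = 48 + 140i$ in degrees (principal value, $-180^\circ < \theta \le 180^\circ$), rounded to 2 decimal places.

θ = arctan(b/a) = arctan(140/48) (quadrant-adjusted) = 71.08°


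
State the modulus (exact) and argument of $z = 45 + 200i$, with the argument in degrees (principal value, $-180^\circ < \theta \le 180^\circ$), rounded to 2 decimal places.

|z| = sqrt(45^2 + 200^2) = 205
arg(z) = arctan(b/a) = arctan(200/45) (quadrant-adjusted) = 77.32°


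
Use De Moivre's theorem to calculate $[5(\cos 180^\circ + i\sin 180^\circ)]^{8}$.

By De Moivre: z^n = r^n(cos(nθ) + i sin(nθ))
= 5^8(cos(8*180°) + i sin(8*180°))
= 390625(cos 0° + i sin 0°)
= 390625


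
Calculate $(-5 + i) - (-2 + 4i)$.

(-5 - (-2)) + (1 - 4)i = -3 - 3i


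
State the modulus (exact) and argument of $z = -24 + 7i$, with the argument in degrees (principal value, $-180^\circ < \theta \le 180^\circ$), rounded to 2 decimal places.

|z| = sqrt((-24)^2 + 7^2) = 25
arg(z) = arctan(b/a) = arctan(7/-24) (quadrant-adjusted) = 163.74°


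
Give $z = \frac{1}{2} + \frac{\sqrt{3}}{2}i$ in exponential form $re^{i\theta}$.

r = |z| = sqrt((1/2)^2 + (sqrt(3)/2)^2) = sqrt(1/4 + 3/4) = sqrt(1) = 1
θ = arctan(b/a) = arctan(0.866/0.5) (quadrant-adjusted) = 60° = π/3
z = 1e^(i*π/3)


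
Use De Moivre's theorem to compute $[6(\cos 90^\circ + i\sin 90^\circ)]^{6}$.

By De Moivre: z^n = r^n(cos(nθ) + i sin(nθ))
= 6^6(cos(6*90°) + i sin(6*90°))
= 46656(cos 180° + i sin 180°)
= -46656


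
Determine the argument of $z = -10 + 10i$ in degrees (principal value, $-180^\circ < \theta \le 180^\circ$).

θ = arctan(b/a) = arctan(10/-10) (quadrant-adjusted) = 135°


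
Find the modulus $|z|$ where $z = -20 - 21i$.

|z| = sqrt(a^2 + b^2) = sqrt((-20)^2 + (-21)^2) = sqrt(841) = 29


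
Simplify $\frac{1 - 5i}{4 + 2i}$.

Multiply numerator and denominator by conjugate (4 - 2i):
= (1 - 5i)(4 - 2i) / (4^2 + 2^2)
= (-6 - 22i) / 20
Divide through by 2: (-3 - 11i) / 10
= -3/10 - (11/10)i


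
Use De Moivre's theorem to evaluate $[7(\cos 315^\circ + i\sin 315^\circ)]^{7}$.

By De Moivre: z^n = r^n(cos(nθ) + i sin(nθ))
= 7^7(cos(7*315°) + i sin(7*315°))
= 823543(cos 45° + i sin 45°)
= 823543*sqrt(2)/2 + (823543*sqrt(2)/2)i


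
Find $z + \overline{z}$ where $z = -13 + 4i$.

z + conjugate(z) = (a + bi) + (a - bi) = 2a
= 2 * (-13) = -26


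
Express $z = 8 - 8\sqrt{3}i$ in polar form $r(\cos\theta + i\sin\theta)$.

r = |z| = sqrt(a^2 + b^2) = sqrt((8)^2 + (-8*sqrt(3))^2) = sqrt(64 + 192) = sqrt(256) = 16
θ = arctan(b/a) = arctan(-13.8564/8) (quadrant-adjusted) = 300°
z = 16(cos 300° + i sin 300°)


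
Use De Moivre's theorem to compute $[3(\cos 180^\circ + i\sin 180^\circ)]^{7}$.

By De Moivre: z^n = r^n(cos(nθ) + i sin(nθ))
= 3^7(cos(7*180°) + i sin(7*180°))
= 2187(cos 180° + i sin 180°)
= -2187


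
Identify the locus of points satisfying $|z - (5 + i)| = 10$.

|z - z0| = r describes a circle centered at z0 with radius r
Here z0 = 5 + i and r = 10
Locus: Circle centered at (5, 1) with radius 10


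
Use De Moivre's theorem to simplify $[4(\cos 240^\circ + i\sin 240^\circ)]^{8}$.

By De Moivre: z^n = r^n(cos(nθ) + i sin(nθ))
= 4^8(cos(8*240°) + i sin(8*240°))
= 65536(cos 120° + i sin 120°)
= -32768 + 32768*sqrt(3)i


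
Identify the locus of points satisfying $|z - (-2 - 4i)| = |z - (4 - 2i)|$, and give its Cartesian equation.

|z - z1| = |z - z2| means z is equidistant from z1 and z2,
i.e. the perpendicular bisector of the segment from (-2, -4) to (4, -2) (midpoint (1, -3)).
With z = x + yi, square both sides:
(x - (-2))^2 + (y - (-4))^2 = (x - 4)^2 + (y - (-2))^2
The x^2 and y^2 terms cancel: 12x + 4y = 20 - 20 = 0
Simplify: 3x + y = 0
Locus: Perpendicular bisector of the segment from (-2, -4) to (4, -2): the line 3x + y = 0


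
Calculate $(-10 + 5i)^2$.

(a + bi)^2 = a^2 - b^2 + 2abi
= (-10)^2 - 5^2 + 2*(-10)*5i
= 75 - 100i


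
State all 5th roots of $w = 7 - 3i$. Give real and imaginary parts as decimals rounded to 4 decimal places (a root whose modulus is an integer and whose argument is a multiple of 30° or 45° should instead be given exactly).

|w| = sqrt(58) ≈ 7.615773, arg(w) ≈ 336.801409°
Root modulus = sqrt(58)^(1/5) ≈ 1.500869
Root arguments: θ_k = (arg(w) + 360°k)/5 for k = 0, 1, ..., 4
Compute each root as (root modulus)(cos θ_k + i sin θ_k) using full-precision intermediates, then round to 4 decimal places.
Roots: 0.5777 + 1.3852i, -1.1389 + 0.9775i, -1.2816 - 0.7811i, 0.3468 - 1.4602i, 1.4960 - 0.1214i


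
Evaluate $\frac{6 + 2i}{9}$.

Divisor is real, so divide each part by 9:
= 2/3 + (2/9)i


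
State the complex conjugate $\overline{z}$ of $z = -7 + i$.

If z = a + bi, then conjugate(z) = a - bi
conjugate(-7 + i) = -7 - i


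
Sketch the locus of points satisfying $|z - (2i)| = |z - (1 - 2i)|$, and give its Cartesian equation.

|z - z1| = |z - z2| means z is equidistant from z1 and z2,
i.e. the perpendicular bisector of the segment from (0, 2) to (1, -2) (midpoint (1/2, 0)).
With z = x + yi, square both sides:
(x - 0)^2 + (y - 2)^2 = (x - 1)^2 + (y - (-2))^2
The x^2 and y^2 terms cancel: 2x + (-8)y = 5 - 4 = 1
Simplify: 2x - 8y = 1
Locus: Perpendicular bisector of the segment from (0, 2) to (1, -2): the line 2x - 8y = 1


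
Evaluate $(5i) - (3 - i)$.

(0 - 3) + (5 - (-1))i = -3 + 6i


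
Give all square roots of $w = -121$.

|w| = 121, arg(w) = 180°
Root modulus = 121^(1/2) = 11
Root arguments: θ_k = (180° + 360°k)/2 for k = 0, 1, ..., 1
Roots: 11i, -11i


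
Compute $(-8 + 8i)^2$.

(a + bi)^2 = a^2 - b^2 + 2abi
= (-8)^2 - 8^2 + 2*(-8)*8i
= -128i


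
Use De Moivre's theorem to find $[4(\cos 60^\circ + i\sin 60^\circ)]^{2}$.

By De Moivre: z^n = r^n(cos(nθ) + i sin(nθ))
= 4^2(cos(2*60°) + i sin(2*60°))
= 16(cos 120° + i sin 120°)
= -8 + 8*sqrt(3)i


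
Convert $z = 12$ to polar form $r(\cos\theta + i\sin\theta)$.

r = |z| = sqrt(a^2 + b^2) = sqrt((12)^2 + (0)^2) = sqrt(144 + 0) = sqrt(144) = 12
b = 0 and a > 0, so z lies on the positive real axis: θ = 0°
z = 12(cos 0° + i sin 0°)


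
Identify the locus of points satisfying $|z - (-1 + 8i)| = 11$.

|z - z0| = r describes a circle centered at z0 with radius r
Here z0 = -1 + 8i and r = 11
Locus: Circle centered at (-1, 8) with radius 11


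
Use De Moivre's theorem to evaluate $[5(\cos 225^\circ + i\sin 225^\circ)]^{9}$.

By De Moivre: z^n = r^n(cos(nθ) + i sin(nθ))
= 5^9(cos(9*225°) + i sin(9*225°))
= 1953125(cos 225° + i sin 225°)
= -1953125*sqrt(2)/2 - (1953125*sqrt(2)/2)i


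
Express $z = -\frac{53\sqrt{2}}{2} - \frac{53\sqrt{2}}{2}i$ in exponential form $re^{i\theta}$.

r = |z| = sqrt((-53*sqrt(2)/2)^2 + (-53*sqrt(2)/2)^2) = sqrt(2809/2 + 2809/2) = sqrt(2809) = 53
θ = arctan(b/a) = arctan(-37.4767/-37.4767) (quadrant-adjusted) = 225° = 5π/4
z = 53e^(i*5π/4)


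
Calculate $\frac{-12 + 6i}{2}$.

Divisor is real, so divide each part by 2:
= -6 + 3i


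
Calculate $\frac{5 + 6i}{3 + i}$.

Multiply numerator and denominator by conjugate (3 - i):
= (5 + 6i)(3 - i) / (3^2 + 1^2)
= (21 + 13i) / 10
= 21/10 + (13/10)i


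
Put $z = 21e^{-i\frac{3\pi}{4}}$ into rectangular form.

a = r cos θ = 21 * -sqrt(2)/2 = -21*sqrt(2)/2
b = r sin θ = 21 * -sqrt(2)/2 = -21*sqrt(2)/2
z = -21*sqrt(2)/2 - (21*sqrt(2)/2)i


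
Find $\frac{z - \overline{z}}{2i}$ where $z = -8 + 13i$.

z - conjugate(z) = 2bi
(z - conjugate(z))/(2i) = 2bi/(2i) = b = 13


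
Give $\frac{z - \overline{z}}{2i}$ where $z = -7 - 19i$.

z - conjugate(z) = 2bi
(z - conjugate(z))/(2i) = 2bi/(2i) = b = -19


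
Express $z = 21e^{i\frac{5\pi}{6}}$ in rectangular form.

a = r cos θ = 21 * -sqrt(3)/2 = -21*sqrt(3)/2
b = r sin θ = 21 * 1/2 = 21/2
z = -21*sqrt(3)/2 + (21/2)i


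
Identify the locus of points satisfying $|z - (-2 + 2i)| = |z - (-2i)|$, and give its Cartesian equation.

|z - z1| = |z - z2| means z is equidistant from z1 and z2,
i.e. the perpendicular bisector of the segment from (-2, 2) to (0, -2) (midpoint (-1, 0)).
With z = x + yi, square both sides:
(x - (-2))^2 + (y - 2)^2 = (x - 0)^2 + (y - (-2))^2
The x^2 and y^2 terms cancel: 4x + (-8)y = 4 - 8 = -4
Simplify: x - 2y = -1
Locus: Perpendicular bisector of the segment from (-2, 2) to (0, -2): the line x - 2y = -1


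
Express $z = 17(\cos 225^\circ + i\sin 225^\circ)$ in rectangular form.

a = r cos θ = 17 * -sqrt(2)/2 = -17*sqrt(2)/2
b = r sin θ = 17 * -sqrt(2)/2 = -17*sqrt(2)/2
z = -17*sqrt(2)/2 - (17*sqrt(2)/2)i


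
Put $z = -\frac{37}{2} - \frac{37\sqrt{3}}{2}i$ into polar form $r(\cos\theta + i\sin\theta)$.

r = |z| = sqrt(a^2 + b^2) = sqrt((-37/2)^2 + (-37*sqrt(3)/2)^2) = sqrt(1369/4 + 4107/4) = sqrt(1369) = 37
θ = arctan(b/a) = arctan(-32.0429/-18.5) (quadrant-adjusted) = 240°
z = 37(cos 240° + i sin 240°)


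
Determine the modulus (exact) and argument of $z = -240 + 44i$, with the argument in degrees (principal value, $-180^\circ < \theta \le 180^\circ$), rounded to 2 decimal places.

|z| = sqrt((-240)^2 + 44^2) = 244
arg(z) = arctan(b/a) = arctan(44/-240) (quadrant-adjusted) = 169.61°


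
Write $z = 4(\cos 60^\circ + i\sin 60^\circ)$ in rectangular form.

a = r cos θ = 4 * 1/2 = 2
b = r sin θ = 4 * sqrt(3)/2 = 2*sqrt(3)
z = 2 + 2*sqrt(3)i


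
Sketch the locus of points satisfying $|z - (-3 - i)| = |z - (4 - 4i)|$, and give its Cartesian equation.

|z - z1| = |z - z2| means z is equidistant from z1 and z2,
i.e. the perpendicular bisector of the segment from (-3, -1) to (4, -4) (midpoint (1/2, -5/2)).
With z = x + yi, square both sides:
(x - (-3))^2 + (y - (-1))^2 = (x - 4)^2 + (y - (-4))^2
The x^2 and y^2 terms cancel: 14x + (-6)y = 32 - 10 = 22
Simplify: 7x - 3y = 11
Locus: Perpendicular bisector of the segment from (-3, -1) to (4, -4): the line 7x - 3y = 11


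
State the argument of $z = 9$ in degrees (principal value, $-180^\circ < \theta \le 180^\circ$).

b = 0 and a > 0, so z lies on the positive real axis: θ = 0°


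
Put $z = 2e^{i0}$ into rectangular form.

a = r cos θ = 2 * 1 = 2
b = r sin θ = 2 * 0 = 0
z = 2


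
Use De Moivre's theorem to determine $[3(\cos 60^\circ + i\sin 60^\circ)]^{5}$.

By De Moivre: z^n = r^n(cos(nθ) + i sin(nθ))
= 3^5(cos(5*60°) + i sin(5*60°))
= 243(cos 300° + i sin 300°)
= 243/2 - (243*sqrt(3)/2)i


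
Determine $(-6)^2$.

(a + bi)^2 = a^2 - b^2 + 2abi
= (-6)^2 - 0^2 + 2*(-6)*0i
= 36


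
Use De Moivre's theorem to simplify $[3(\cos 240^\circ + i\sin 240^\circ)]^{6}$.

By De Moivre: z^n = r^n(cos(nθ) + i sin(nθ))
= 3^6(cos(6*240°) + i sin(6*240°))
= 729(cos 0° + i sin 0°)
= 729


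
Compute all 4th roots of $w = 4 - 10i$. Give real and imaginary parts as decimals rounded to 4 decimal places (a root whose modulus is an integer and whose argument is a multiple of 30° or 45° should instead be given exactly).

|w| = sqrt(116) ≈ 10.770330, arg(w) ≈ 291.801409°
Root modulus = sqrt(116)^(1/4) ≈ 1.811579
Root arguments: θ_k = (arg(w) + 360°k)/4 for k = 0, 1, ..., 3
Compute each root as (root modulus)(cos θ_k + i sin θ_k) using full-precision intermediates, then round to 4 decimal places.
Roots: 0.5312 + 1.7320i, -1.7320 + 0.5312i, -0.5312 - 1.7320i, 1.7320 - 0.5312i


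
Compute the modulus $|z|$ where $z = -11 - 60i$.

|z| = sqrt(a^2 + b^2) = sqrt((-11)^2 + (-60)^2) = sqrt(3721) = 61


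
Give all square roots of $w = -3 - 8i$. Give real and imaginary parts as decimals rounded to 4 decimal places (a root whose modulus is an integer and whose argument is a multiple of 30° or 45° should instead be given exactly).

|w| = sqrt(73) ≈ 8.544004, arg(w) ≈ 249.443955°
Root modulus = sqrt(73)^(1/2) ≈ 2.923013
Root arguments: θ_k = (arg(w) + 360°k)/2 for k = 0, 1, ..., 1
Compute each root as (root modulus)(cos θ_k + i sin θ_k) using full-precision intermediates, then round to 4 decimal places.
Roots: -1.6649 + 2.4025i, 1.6649 - 2.4025i


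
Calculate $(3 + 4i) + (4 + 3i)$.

(3 + 4) + (4 + 3)i = 7 + 7i


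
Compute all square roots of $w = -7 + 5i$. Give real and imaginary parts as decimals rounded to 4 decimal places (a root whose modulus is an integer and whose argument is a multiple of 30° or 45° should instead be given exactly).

|w| = sqrt(74) ≈ 8.602325, arg(w) ≈ 144.462322°
Root modulus = sqrt(74)^(1/2) ≈ 2.932972
Root arguments: θ_k = (arg(w) + 360°k)/2 for k = 0, 1, ..., 1
Compute each root as (root modulus)(cos θ_k + i sin θ_k) using full-precision intermediates, then round to 4 decimal places.
Roots: 0.8951 + 2.7931i, -0.8951 - 2.7931i


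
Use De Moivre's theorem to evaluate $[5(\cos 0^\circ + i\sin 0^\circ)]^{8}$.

By De Moivre: z^n = r^n(cos(nθ) + i sin(nθ))
= 5^8(cos(8*0°) + i sin(8*0°))
= 390625(cos 0° + i sin 0°)
= 390625


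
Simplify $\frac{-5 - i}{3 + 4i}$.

Multiply numerator and denominator by conjugate (3 - 4i):
= (-5 - i)(3 - 4i) / (3^2 + 4^2)
= (-19 + 17i) / 25
= -19/25 + (17/25)i


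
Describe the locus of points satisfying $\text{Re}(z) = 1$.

Re(z) = x where z = x + yi; the equation x = 1 is satisfied by all points with that x-coordinate
Locus: Vertical line x = 1


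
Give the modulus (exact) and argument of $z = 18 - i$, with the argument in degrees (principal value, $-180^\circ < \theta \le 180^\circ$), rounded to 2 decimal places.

|z| = sqrt(18^2 + (-1)^2) = sqrt(325)
arg(z) = arctan(b/a) = arctan(-1/18) (quadrant-adjusted) = -3.18°


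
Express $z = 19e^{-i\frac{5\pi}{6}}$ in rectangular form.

a = r cos θ = 19 * -sqrt(3)/2 = -19*sqrt(3)/2
b = r sin θ = 19 * -1/2 = -19/2
z = -19*sqrt(3)/2 - (19/2)i


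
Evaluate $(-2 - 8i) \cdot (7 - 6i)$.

(a1*a2 - b1*b2) + (a1*b2 + b1*a2)i
= (-14 - 48) + (12 + (-56))i
= -62 - 44i


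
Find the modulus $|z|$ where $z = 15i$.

|z| = sqrt(a^2 + b^2) = sqrt(0^2 + 15^2) = sqrt(225) = 15


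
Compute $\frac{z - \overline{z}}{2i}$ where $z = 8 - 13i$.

z - conjugate(z) = 2bi
(z - conjugate(z))/(2i) = 2bi/(2i) = b = -13


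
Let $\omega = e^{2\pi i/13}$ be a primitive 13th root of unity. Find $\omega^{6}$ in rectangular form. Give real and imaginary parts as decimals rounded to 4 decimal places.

ω^6 = e^(2πi·6/13) = e^(i·12π/13)
= cos(12π/13) + i sin(12π/13)
= -0.9709 + 0.2393i


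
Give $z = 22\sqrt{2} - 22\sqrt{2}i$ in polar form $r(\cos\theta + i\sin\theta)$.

r = |z| = sqrt(a^2 + b^2) = sqrt((22*sqrt(2))^2 + (-22*sqrt(2))^2) = sqrt(968 + 968) = sqrt(1936) = 44
θ = arctan(b/a) = arctan(-31.1127/31.1127) (quadrant-adjusted) = 315°
z = 44(cos 315° + i sin 315°)


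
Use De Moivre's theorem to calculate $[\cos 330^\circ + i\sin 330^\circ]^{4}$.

By De Moivre: z^n = r^n(cos(nθ) + i sin(nθ))
= 1^4(cos(4*330°) + i sin(4*330°))
= 1(cos 240° + i sin 240°)
= -1/2 - (sqrt(3)/2)i


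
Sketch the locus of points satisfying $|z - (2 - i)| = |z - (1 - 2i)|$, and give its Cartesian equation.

|z - z1| = |z - z2| means z is equidistant from z1 and z2,
i.e. the perpendicular bisector of the segment from (2, -1) to (1, -2) (midpoint (3/2, -3/2)).
With z = x + yi, square both sides:
(x - 2)^2 + (y - (-1))^2 = (x - 1)^2 + (y - (-2))^2
The x^2 and y^2 terms cancel: -2x + (-2)y = 5 - 5 = 0
Simplify: x + y = 0
Locus: Perpendicular bisector of the segment from (2, -1) to (1, -2): the line x + y = 0


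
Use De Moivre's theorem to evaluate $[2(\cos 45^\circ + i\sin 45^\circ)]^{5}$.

By De Moivre: z^n = r^n(cos(nθ) + i sin(nθ))
= 2^5(cos(5*45°) + i sin(5*45°))
= 32(cos 225° + i sin 225°)
= -16*sqrt(2) - 16*sqrt(2)i


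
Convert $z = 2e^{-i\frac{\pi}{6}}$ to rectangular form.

a = r cos θ = 2 * sqrt(3)/2 = sqrt(3)
b = r sin θ = 2 * -1/2 = -1
z = sqrt(3) - i


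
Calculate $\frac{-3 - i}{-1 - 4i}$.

Multiply numerator and denominator by conjugate (-1 + 4i):
= (-3 - i)(-1 + 4i) / ((-1)^2 + (-4)^2)
= (7 - 11i) / 17
= 7/17 - (11/17)i


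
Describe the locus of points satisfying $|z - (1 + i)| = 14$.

|z - z0| = r describes a circle centered at z0 with radius r
Here z0 = 1 + i and r = 14
Locus: Circle centered at (1, 1) with radius 14


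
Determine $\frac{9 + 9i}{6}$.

Divisor is real, so divide each part by 6:
= 3/2 + (3/2)i


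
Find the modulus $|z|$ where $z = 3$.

|z| = sqrt(a^2 + b^2) = sqrt(3^2 + 0^2) = sqrt(9) = 3


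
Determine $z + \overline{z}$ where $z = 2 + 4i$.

z + conjugate(z) = (a + bi) + (a - bi) = 2a
= 2 * 2 = 4


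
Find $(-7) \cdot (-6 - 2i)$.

(a1*a2 - b1*b2) + (a1*b2 + b1*a2)i
= (42 - 0) + (14 + 0)i
= 42 + 14i


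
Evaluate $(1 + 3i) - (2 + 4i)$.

(1 - 2) + (3 - 4)i = -1 - i


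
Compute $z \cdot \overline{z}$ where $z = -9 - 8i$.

z * conjugate(z) = |z|^2 = a^2 + b^2
= (-9)^2 + (-8)^2 = 145


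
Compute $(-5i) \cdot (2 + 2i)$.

(a1*a2 - b1*b2) + (a1*b2 + b1*a2)i
= (0 - (-10)) + (0 + (-10))i
= 10 - 10i


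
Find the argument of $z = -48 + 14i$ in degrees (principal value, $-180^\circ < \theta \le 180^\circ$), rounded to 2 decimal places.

θ = arctan(b/a) = arctan(14/-48) (quadrant-adjusted) = 163.74°


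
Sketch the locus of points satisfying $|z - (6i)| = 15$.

|z - z0| = r describes a circle centered at z0 with radius r
Here z0 = 6i and r = 15
Locus: Circle centered at (0, 6) with radius 15


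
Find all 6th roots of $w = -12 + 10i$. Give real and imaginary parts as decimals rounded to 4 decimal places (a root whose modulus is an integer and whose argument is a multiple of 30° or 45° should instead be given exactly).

|w| = sqrt(244) ≈ 15.620499, arg(w) ≈ 140.194429°
Root modulus = sqrt(244)^(1/6) ≈ 1.581063
Root arguments: θ_k = (arg(w) + 360°k)/6 for k = 0, 1, ..., 5
Compute each root as (root modulus)(cos θ_k + i sin θ_k) using full-precision intermediates, then round to 4 decimal places.
Roots: 1.4514 + 0.6270i, 0.1827 + 1.5705i, -1.2687 + 0.9434i, -1.4514 - 0.6270i, -0.1827 - 1.5705i, 1.2687 - 0.9434i


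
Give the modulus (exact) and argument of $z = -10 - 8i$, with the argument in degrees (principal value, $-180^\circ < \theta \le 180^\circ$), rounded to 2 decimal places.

|z| = sqrt((-10)^2 + (-8)^2) = sqrt(164)
arg(z) = arctan(b/a) = arctan(-8/-10) (quadrant-adjusted) = -141.34°


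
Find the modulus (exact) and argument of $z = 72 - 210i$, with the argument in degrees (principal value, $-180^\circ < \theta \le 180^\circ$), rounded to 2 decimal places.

|z| = sqrt(72^2 + (-210)^2) = 222
arg(z) = arctan(b/a) = arctan(-210/72) (quadrant-adjusted) = -71.08°


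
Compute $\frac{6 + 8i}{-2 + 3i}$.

Multiply numerator and denominator by conjugate (-2 - 3i):
= (6 + 8i)(-2 - 3i) / ((-2)^2 + 3^2)
= (12 - 34i) / 13
= 12/13 - (34/13)i


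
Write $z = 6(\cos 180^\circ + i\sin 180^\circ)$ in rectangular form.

a = r cos θ = 6 * -1 = -6
b = r sin θ = 6 * 0 = 0
z = -6


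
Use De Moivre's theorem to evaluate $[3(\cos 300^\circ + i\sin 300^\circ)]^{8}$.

By De Moivre: z^n = r^n(cos(nθ) + i sin(nθ))
= 3^8(cos(8*300°) + i sin(8*300°))
= 6561(cos 240° + i sin 240°)
= -6561/2 - (6561*sqrt(3)/2)i


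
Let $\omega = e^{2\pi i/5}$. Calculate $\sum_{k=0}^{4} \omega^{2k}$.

Let ζ = ω^2 = e^(2πi·2/5). Since 5 ∤ 2, ζ ≠ 1.
Sum = Σ_{k=0}^{4} ζ^k = (ζ^5 - 1)/(ζ - 1) = (ω^{2·5} - 1)/(ζ - 1) = (1 - 1)/(ζ - 1) = 0


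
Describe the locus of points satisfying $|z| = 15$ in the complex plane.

|z| = 15 means sqrt(x^2 + y^2) = 15
This is a circle of radius 15 centered at the origin


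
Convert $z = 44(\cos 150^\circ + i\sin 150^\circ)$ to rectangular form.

a = r cos θ = 44 * -sqrt(3)/2 = -22*sqrt(3)
b = r sin θ = 44 * 1/2 = 22
z = -22*sqrt(3) + 22i


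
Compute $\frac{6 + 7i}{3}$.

Divisor is real, so divide each part by 3:
= 2 + (7/3)i


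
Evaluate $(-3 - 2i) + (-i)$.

(-3 + 0) + (-2 + (-1))i = -3 - 3i


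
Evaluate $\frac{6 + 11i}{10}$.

Divisor is real, so divide each part by 10:
= 3/5 + (11/10)i


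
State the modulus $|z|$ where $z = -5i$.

|z| = sqrt(a^2 + b^2) = sqrt(0^2 + (-5)^2) = sqrt(25) = 5


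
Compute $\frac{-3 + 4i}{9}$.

Divisor is real, so divide each part by 9:
= -1/3 + (4/9)i


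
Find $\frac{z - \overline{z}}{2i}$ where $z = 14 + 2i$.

z - conjugate(z) = 2bi
(z - conjugate(z))/(2i) = 2bi/(2i) = b = 2


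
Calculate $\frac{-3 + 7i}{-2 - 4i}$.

Multiply numerator and denominator by conjugate (-2 + 4i):
= (-3 + 7i)(-2 + 4i) / ((-2)^2 + (-4)^2)
= (-22 - 26i) / 20
Divide through by 2: (-11 - 13i) / 10
= -11/10 - (13/10)i


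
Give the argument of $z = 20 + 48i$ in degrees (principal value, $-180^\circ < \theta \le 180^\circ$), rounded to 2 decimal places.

θ = arctan(b/a) = arctan(48/20) (quadrant-adjusted) = 67.38°


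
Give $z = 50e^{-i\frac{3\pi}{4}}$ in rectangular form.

a = r cos θ = 50 * -sqrt(2)/2 = -25*sqrt(2)
b = r sin θ = 50 * -sqrt(2)/2 = -25*sqrt(2)
z = -25*sqrt(2) - 25*sqrt(2)i


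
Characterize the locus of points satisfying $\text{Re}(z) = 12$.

Re(z) = x where z = x + yi; the equation x = 12 is satisfied by all points with that x-coordinate
Locus: Vertical line x = 12


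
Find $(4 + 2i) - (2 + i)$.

(4 - 2) + (2 - 1)i = 2 + i


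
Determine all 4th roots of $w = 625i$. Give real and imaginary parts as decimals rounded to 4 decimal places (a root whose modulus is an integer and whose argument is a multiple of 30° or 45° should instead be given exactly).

|w| = 625, arg(w) = 90°
Root modulus = 625^(1/4) = 5
Root arguments: θ_k = (90° + 360°k)/4 for k = 0, 1, ..., 3
Compute each root as (root modulus)(cos θ_k + i sin θ_k) using full-precision intermediates, then round to 4 decimal places.
Roots: 4.6194 + 1.9134i, -1.9134 + 4.6194i, -4.6194 - 1.9134i, 1.9134 - 4.6194i


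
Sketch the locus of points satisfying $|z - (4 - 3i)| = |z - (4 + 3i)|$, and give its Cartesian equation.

|z - z1| = |z - z2| means z is equidistant from z1 and z2,
i.e. the perpendicular bisector of the segment from (4, -3) to (4, 3) (midpoint (4, 0)).
With z = x + yi, square both sides:
(x - 4)^2 + (y - (-3))^2 = (x - 4)^2 + (y - 3)^2
The x^2 and y^2 terms cancel: 0x + 12y = 25 - 25 = 0
Simplify: y = 0
Locus: Perpendicular bisector of the segment from (4, -3) to (4, 3): the line y = 0


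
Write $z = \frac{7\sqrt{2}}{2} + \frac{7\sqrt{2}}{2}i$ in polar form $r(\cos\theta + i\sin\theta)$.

r = |z| = sqrt(a^2 + b^2) = sqrt((7*sqrt(2)/2)^2 + (7*sqrt(2)/2)^2) = sqrt(49/2 + 49/2) = sqrt(49) = 7
θ = arctan(b/a) = arctan(4.9497/4.9497) (quadrant-adjusted) = 45°
z = 7(cos 45° + i sin 45°)


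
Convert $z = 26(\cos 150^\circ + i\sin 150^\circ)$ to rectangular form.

a = r cos θ = 26 * -sqrt(3)/2 = -13*sqrt(3)
b = r sin θ = 26 * 1/2 = 13
z = -13*sqrt(3) + 13i


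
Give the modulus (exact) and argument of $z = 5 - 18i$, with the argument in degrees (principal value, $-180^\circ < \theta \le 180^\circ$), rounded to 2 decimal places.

|z| = sqrt(5^2 + (-18)^2) = sqrt(349)
arg(z) = arctan(b/a) = arctan(-18/5) (quadrant-adjusted) = -74.48°


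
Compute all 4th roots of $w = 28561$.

|w| = 28561, arg(w) = 0°
Root modulus = 28561^(1/4) = 13
Root arguments: θ_k = (0° + 360°k)/4 for k = 0, 1, ..., 3
Roots: 13, 13i, -13, -13i


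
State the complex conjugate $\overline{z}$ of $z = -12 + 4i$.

If z = a + bi, then conjugate(z) = a - bi
conjugate(-12 + 4i) = -12 - 4i


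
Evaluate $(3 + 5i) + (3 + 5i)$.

(3 + 3) + (5 + 5)i = 6 + 10i


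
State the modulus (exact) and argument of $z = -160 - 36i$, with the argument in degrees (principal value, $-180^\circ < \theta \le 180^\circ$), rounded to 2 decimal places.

|z| = sqrt((-160)^2 + (-36)^2) = 164
arg(z) = arctan(b/a) = arctan(-36/-160) (quadrant-adjusted) = -167.32°


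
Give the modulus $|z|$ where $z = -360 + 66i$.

|z| = sqrt(a^2 + b^2) = sqrt((-360)^2 + 66^2) = sqrt(133956) = 366


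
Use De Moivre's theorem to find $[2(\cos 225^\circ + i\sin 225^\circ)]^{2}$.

By De Moivre: z^n = r^n(cos(nθ) + i sin(nθ))
= 2^2(cos(2*225°) + i sin(2*225°))
= 4(cos 90° + i sin 90°)
= 4i


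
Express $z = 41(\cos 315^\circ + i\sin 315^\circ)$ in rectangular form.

a = r cos θ = 41 * sqrt(2)/2 = 41*sqrt(2)/2
b = r sin θ = 41 * -sqrt(2)/2 = -41*sqrt(2)/2
z = 41*sqrt(2)/2 - (41*sqrt(2)/2)i


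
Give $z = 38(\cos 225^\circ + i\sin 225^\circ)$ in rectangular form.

a = r cos θ = 38 * -sqrt(2)/2 = -19*sqrt(2)
b = r sin θ = 38 * -sqrt(2)/2 = -19*sqrt(2)
z = -19*sqrt(2) - 19*sqrt(2)i


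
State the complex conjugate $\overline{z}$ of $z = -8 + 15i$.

If z = a + bi, then conjugate(z) = a - bi
conjugate(-8 + 15i) = -8 - 15i


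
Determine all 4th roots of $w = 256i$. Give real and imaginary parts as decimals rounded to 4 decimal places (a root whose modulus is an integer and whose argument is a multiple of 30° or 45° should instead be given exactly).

|w| = 256, arg(w) = 90°
Root modulus = 256^(1/4) = 4
Root arguments: θ_k = (90° + 360°k)/4 for k = 0, 1, ..., 3
Compute each root as (root modulus)(cos θ_k + i sin θ_k) using full-precision intermediates, then round to 4 decimal places.
Roots: 3.6955 + 1.5307i, -1.5307 + 3.6955i, -3.6955 - 1.5307i, 1.5307 - 3.6955i


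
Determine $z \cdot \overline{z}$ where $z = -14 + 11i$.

z * conjugate(z) = |z|^2 = a^2 + b^2
= (-14)^2 + 11^2 = 317


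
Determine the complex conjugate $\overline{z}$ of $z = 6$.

If z = a + bi, then conjugate(z) = a - bi
conjugate(6) = 6


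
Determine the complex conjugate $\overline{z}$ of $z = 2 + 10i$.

If z = a + bi, then conjugate(z) = a - bi
conjugate(2 + 10i) = 2 - 10i


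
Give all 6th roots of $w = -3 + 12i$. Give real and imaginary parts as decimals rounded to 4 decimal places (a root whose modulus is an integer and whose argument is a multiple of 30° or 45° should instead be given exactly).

|w| = sqrt(153) ≈ 12.369317, arg(w) ≈ 104.036243°
Root modulus = sqrt(153)^(1/6) ≈ 1.520749
Root arguments: θ_k = (arg(w) + 360°k)/6 for k = 0, 1, ..., 5
Compute each root as (root modulus)(cos θ_k + i sin θ_k) using full-precision intermediates, then round to 4 decimal places.
Roots: 1.4516 + 0.4532i, 0.3333 + 1.4838i, -1.1183 + 1.0305i, -1.4516 - 0.4532i, -0.3333 - 1.4838i, 1.1183 - 1.0305i


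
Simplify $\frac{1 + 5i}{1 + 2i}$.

Multiply numerator and denominator by conjugate (1 - 2i):
= (1 + 5i)(1 - 2i) / (1^2 + 2^2)
= (11 + 3i) / 5
= 11/5 + (3/5)i


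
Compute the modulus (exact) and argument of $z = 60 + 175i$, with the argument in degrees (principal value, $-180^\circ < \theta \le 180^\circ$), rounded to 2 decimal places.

|z| = sqrt(60^2 + 175^2) = 185
arg(z) = arctan(b/a) = arctan(175/60) (quadrant-adjusted) = 71.08°


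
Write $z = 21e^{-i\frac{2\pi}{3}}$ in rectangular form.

a = r cos θ = 21 * -1/2 = -21/2
b = r sin θ = 21 * -sqrt(3)/2 = -21*sqrt(3)/2
z = -21/2 - (21*sqrt(3)/2)i


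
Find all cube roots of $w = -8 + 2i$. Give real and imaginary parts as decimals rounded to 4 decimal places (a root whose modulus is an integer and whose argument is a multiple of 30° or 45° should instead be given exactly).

|w| = sqrt(68) ≈ 8.246211, arg(w) ≈ 165.963757°
Root modulus = sqrt(68)^(1/3) ≈ 2.020311
Root arguments: θ_k = (arg(w) + 360°k)/3 for k = 0, 1, ..., 2
Compute each root as (root modulus)(cos θ_k + i sin θ_k) using full-precision intermediates, then round to 4 decimal places.
Roots: 1.1495 + 1.6614i, -2.0136 + 0.1648i, 0.8641 - 1.8262i


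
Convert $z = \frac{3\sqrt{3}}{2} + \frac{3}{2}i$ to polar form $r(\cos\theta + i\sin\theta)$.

r = |z| = sqrt(a^2 + b^2) = sqrt((3*sqrt(3)/2)^2 + (3/2)^2) = sqrt(27/4 + 9/4) = sqrt(9) = 3
θ = arctan(b/a) = arctan(1.5/2.5981) (quadrant-adjusted) = 30°
z = 3(cos 30° + i sin 30°)


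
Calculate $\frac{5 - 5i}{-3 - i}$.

Multiply numerator and denominator by conjugate (-3 + i):
= (5 - 5i)(-3 + i) / ((-3)^2 + (-1)^2)
= (-10 + 20i) / 10
= -1 + 2i


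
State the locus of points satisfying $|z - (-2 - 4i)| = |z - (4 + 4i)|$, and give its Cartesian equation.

|z - z1| = |z - z2| means z is equidistant from z1 and z2,
i.e. the perpendicular bisector of the segment from (-2, -4) to (4, 4) (midpoint (1, 0)).
With z = x + yi, square both sides:
(x - (-2))^2 + (y - (-4))^2 = (x - 4)^2 + (y - 4)^2
The x^2 and y^2 terms cancel: 12x + 16y = 32 - 20 = 12
Simplify: 3x + 4y = 3
Locus: Perpendicular bisector of the segment from (-2, -4) to (4, 4): the line 3x + 4y = 3


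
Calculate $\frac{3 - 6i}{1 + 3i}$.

Multiply numerator and denominator by conjugate (1 - 3i):
= (3 - 6i)(1 - 3i) / (1^2 + 3^2)
= (-15 - 15i) / 10
Divide through by 5: (-3 - 3i) / 2
= -3/2 - (3/2)i


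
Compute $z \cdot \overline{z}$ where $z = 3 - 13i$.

z * conjugate(z) = |z|^2 = a^2 + b^2
= 3^2 + (-13)^2 = 178


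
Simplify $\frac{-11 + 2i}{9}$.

Divisor is real, so divide each part by 9:
= -11/9 + (2/9)i


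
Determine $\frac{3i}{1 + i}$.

Multiply numerator and denominator by conjugate (1 - i):
= (3i)(1 - i) / (1^2 + 1^2)
= (3 + 3i) / 2
= 3/2 + (3/2)i


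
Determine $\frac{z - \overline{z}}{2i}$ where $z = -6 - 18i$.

z - conjugate(z) = 2bi
(z - conjugate(z))/(2i) = 2bi/(2i) = b = -18


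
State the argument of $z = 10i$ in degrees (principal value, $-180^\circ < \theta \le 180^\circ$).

a = 0 and b > 0, so z lies on the positive imaginary axis: θ = 90°


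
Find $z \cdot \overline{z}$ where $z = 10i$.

z * conjugate(z) = |z|^2 = a^2 + b^2
= 0^2 + 10^2 = 100


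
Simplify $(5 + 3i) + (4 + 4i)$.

(5 + 4) + (3 + 4)i = 9 + 7i


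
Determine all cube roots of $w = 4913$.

|w| = 4913, arg(w) = 0°
Root modulus = 4913^(1/3) = 17
Root arguments: θ_k = (0° + 360°k)/3 for k = 0, 1, ..., 2
Roots: 17, -17/2 + (17*sqrt(3)/2)i, -17/2 - (17*sqrt(3)/2)i


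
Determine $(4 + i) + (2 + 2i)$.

(4 + 2) + (1 + 2)i = 6 + 3i


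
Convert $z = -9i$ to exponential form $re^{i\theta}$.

r = |z| = sqrt((0)^2 + (-9)^2) = sqrt(0 + 81) = sqrt(81) = 9
a = 0 and b < 0, so z lies on the negative imaginary axis: θ = -90° = -π/2
z = 9e^(-i*π/2)


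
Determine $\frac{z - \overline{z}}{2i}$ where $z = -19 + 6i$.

z - conjugate(z) = 2bi
(z - conjugate(z))/(2i) = 2bi/(2i) = b = 6


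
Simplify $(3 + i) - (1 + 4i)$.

(3 - 1) + (1 - 4)i = 2 - 3i


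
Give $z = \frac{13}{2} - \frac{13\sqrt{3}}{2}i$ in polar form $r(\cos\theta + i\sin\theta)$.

r = |z| = sqrt(a^2 + b^2) = sqrt((13/2)^2 + (-13*sqrt(3)/2)^2) = sqrt(169/4 + 507/4) = sqrt(169) = 13
θ = arctan(b/a) = arctan(-11.2583/6.5) (quadrant-adjusted) = 300°
z = 13(cos 300° + i sin 300°)


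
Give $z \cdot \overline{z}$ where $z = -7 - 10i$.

z * conjugate(z) = |z|^2 = a^2 + b^2
= (-7)^2 + (-10)^2 = 149


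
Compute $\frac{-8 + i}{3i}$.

Multiply numerator and denominator by conjugate (-3i):
= (-8 + i)(-3i) / (0^2 + 3^2)
= (3 + 24i) / 9
Divide through by 3: (1 + 8i) / 3
= 1/3 + (8/3)i


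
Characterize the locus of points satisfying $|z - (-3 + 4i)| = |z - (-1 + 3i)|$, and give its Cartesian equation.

|z - z1| = |z - z2| means z is equidistant from z1 and z2,
i.e. the perpendicular bisector of the segment from (-3, 4) to (-1, 3) (midpoint (-2, 7/2)).
With z = x + yi, square both sides:
(x - (-3))^2 + (y - 4)^2 = (x - (-1))^2 + (y - 3)^2
The x^2 and y^2 terms cancel: 4x + (-2)y = 10 - 25 = -15
Simplify: 4x - 2y = -15
Locus: Perpendicular bisector of the segment from (-3, 4) to (-1, 3): the line 4x - 2y = -15


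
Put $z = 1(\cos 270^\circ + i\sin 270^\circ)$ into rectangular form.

a = r cos θ = 1 * 0 = 0
b = r sin θ = 1 * -1 = -1
z = -i


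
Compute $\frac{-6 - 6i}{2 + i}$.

Multiply numerator and denominator by conjugate (2 - i):
= (-6 - 6i)(2 - i) / (2^2 + 1^2)
= (-18 - 6i) / 5
= -18/5 - (6/5)i


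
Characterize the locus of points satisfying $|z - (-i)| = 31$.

|z - z0| = r describes a circle centered at z0 with radius r
Here z0 = -i and r = 31
Locus: Circle centered at (0, -1) with radius 31


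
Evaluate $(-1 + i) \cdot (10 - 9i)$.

(a1*a2 - b1*b2) + (a1*b2 + b1*a2)i
= (-10 - (-9)) + (9 + 10)i
= -1 + 19i


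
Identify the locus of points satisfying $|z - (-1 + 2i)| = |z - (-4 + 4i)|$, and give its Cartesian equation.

|z - z1| = |z - z2| means z is equidistant from z1 and z2,
i.e. the perpendicular bisector of the segment from (-1, 2) to (-4, 4) (midpoint (-5/2, 3)).
With z = x + yi, square both sides:
(x - (-1))^2 + (y - 2)^2 = (x - (-4))^2 + (y - 4)^2
The x^2 and y^2 terms cancel: -6x + 4y = 32 - 5 = 27
Simplify: 6x - 4y = -27
Locus: Perpendicular bisector of the segment from (-1, 2) to (-4, 4): the line 6x - 4y = -27


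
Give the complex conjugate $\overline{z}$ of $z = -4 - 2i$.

If z = a + bi, then conjugate(z) = a - bi
conjugate(-4 - 2i) = -4 + 2i
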